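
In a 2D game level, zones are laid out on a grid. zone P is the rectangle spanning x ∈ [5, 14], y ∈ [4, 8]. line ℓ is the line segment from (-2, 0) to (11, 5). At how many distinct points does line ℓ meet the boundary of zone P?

1

The segment meets the boundary at (8.4,4).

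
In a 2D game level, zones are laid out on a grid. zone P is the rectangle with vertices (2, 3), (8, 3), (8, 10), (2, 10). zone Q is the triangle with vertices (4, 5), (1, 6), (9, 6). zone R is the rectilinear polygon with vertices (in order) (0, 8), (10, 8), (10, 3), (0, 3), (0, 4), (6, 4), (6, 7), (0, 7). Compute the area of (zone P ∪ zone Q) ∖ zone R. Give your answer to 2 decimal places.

24.17

|zone P ∪ zone Q| = 42.2667.
|(zone P ∪ zone Q) ∩ zone R| = 18.1.
|(zone P ∪ zone Q) ∖ zone R| = 42.2667 − 18.1 = 24.17.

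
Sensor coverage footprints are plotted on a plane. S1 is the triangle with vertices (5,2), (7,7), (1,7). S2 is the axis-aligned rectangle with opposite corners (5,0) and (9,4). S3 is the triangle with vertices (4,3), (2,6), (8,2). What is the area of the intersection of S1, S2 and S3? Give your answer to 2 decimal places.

The intersection is the polygon with vertices (5,4), (5.632,3.579), (5.273,2.682), (5,2.75).
By the shoelace formula its area is 0.53.

0.53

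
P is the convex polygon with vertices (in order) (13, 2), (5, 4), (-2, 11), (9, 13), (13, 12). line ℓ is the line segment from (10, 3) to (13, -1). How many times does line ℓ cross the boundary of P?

The segment meets the boundary at (10.231,2.692).

1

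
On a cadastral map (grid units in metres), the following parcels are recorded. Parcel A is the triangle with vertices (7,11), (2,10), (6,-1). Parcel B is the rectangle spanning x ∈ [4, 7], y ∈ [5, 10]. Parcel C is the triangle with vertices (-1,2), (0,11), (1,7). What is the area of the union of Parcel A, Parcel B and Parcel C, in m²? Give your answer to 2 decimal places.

By inclusion–exclusion:
Individual areas: |Parcel A| = 29.5, |Parcel B| = 15, |Parcel C| = 6.5.
|Parcel A∩Parcel B| = 13.5417.
|Parcel A∩Parcel C| = 0.
|Parcel B∩Parcel C| = 0.
|Parcel A∩Parcel B∩Parcel C| = 0.
|Parcel A ∪ Parcel B ∪ Parcel C| = 51 − 13.5417 + 0 = 37.46.

37.46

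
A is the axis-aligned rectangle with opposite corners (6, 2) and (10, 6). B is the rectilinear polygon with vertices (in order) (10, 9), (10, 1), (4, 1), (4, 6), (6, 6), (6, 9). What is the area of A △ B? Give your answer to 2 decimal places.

|A| = 16, |B| = 42, |A∩B| = 16.
|A △ B| = |A| + |B| − 2·|A∩B| = 16 + 42 − 32 = 26.00.

26.00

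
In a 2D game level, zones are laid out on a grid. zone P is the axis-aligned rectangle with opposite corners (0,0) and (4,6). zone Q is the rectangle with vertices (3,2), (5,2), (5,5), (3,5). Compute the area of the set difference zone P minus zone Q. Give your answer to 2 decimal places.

|zone P∩zone Q|: x∈[3,4], y∈[2,5] → 1·3 = 3.
|zone P| = 24.
|zone P ∖ zone Q| = |zone P| − |zone P∩zone Q| = 24 − 3 = 21.00.

21.00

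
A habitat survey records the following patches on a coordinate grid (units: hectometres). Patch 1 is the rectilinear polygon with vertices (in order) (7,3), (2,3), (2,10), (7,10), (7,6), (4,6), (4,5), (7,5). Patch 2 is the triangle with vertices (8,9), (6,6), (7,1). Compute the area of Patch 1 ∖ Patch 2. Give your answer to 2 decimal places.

30.05

|Patch 1| = 32, |Patch 1∩Patch 2| = 1.95.
|Patch 1 ∖ Patch 2| = |Patch 1| − |Patch 1∩Patch 2| = 32 − 1.95 = 30.05.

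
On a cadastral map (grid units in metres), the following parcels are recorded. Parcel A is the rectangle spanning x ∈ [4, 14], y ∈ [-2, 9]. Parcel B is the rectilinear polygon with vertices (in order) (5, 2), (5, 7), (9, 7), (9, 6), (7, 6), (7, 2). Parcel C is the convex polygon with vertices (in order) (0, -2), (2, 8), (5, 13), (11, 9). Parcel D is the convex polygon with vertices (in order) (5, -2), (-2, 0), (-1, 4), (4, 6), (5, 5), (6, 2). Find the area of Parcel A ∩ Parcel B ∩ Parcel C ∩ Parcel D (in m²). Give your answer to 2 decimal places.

0.50

The intersection is the polygon with vertices (5,3), (5,5), (5.5,3.5).
By the shoelace formula its area is 0.50.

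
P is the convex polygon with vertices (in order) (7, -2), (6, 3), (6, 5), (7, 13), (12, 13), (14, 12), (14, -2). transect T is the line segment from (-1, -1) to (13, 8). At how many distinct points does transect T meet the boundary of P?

The segment meets the boundary at (6,3.5).

1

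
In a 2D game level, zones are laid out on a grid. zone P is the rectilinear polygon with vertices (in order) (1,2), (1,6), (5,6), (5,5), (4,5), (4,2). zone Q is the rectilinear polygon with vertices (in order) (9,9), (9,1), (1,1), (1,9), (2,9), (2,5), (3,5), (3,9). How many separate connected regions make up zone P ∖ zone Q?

zone P ∖ zone Q is a single connected region.

1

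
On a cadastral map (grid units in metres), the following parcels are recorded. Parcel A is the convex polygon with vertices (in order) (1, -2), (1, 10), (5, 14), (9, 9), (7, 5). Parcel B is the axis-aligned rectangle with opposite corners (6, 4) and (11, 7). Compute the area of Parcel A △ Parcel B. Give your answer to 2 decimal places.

|Parcel A| = 71, |Parcel B| = 15, |Parcel A∩Parcel B| = 3.5714.
|Parcel A △ Parcel B| = |Parcel A| + |Parcel B| − 2·|Parcel A∩Parcel B| = 71 + 15 − 7.1429 = 78.86.

78.86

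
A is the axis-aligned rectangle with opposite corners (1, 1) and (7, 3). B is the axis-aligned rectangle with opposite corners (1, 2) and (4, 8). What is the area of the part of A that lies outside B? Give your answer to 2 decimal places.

9.00

|A∩B|: x∈[1,4], y∈[2,3] → 3·1 = 3.
|A| = 12.
|A ∖ B| = |A| − |A∩B| = 12 − 3 = 9.00.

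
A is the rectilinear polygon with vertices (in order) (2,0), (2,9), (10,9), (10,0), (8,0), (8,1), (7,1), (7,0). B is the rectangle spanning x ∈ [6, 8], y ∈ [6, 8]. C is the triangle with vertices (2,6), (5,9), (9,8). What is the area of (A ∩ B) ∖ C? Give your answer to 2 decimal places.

2.86

|A ∩ B| = 4.
|(A ∩ B) ∩ C| = 1.1429.
|(A ∩ B) ∖ C| = 4 − 1.1429 = 2.86.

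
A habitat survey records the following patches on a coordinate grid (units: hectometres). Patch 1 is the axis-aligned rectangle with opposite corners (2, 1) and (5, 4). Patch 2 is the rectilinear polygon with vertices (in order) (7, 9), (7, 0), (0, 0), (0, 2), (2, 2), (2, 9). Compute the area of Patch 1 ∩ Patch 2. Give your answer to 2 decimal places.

The intersection is the polygon with vertices (5,4), (5,1), (2,1), (2,2), (2,4).
By the shoelace formula its area is 9.00.

9.00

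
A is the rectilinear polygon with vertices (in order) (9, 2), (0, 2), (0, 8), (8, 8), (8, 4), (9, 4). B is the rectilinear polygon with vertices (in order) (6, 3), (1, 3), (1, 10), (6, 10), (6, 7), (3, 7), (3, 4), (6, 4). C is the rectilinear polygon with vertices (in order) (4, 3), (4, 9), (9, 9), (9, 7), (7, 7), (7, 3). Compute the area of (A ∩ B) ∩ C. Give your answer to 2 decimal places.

|A ∩ B| = 16.
|(A ∩ B) ∩ C| = 4.00.

4.00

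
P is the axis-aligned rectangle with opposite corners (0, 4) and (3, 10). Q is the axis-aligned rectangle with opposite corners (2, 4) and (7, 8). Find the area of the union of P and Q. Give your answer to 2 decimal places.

By inclusion–exclusion:
Individual areas: |P| = 18, |Q| = 20.
|P∩Q|: x∈[2,3], y∈[4,8] → 1·4 = 4.
|P ∪ Q| = 38 − 4 = 34.00.

34.00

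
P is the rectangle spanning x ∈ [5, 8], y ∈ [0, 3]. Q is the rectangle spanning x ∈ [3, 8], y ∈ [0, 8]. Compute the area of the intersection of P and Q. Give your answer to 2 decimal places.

9.00

|P∩Q|: x∈[5,8], y∈[0,3] → 3·3 = 9.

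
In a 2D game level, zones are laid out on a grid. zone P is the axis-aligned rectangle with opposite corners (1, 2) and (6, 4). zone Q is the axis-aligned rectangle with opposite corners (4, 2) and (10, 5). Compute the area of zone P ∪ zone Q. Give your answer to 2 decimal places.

By inclusion–exclusion:
Individual areas: |zone P| = 10, |zone Q| = 18.
|zone P∩zone Q|: x∈[4,6], y∈[2,4] → 2·2 = 4.
|zone P ∪ zone Q| = 28 − 4 = 24.00.

24.00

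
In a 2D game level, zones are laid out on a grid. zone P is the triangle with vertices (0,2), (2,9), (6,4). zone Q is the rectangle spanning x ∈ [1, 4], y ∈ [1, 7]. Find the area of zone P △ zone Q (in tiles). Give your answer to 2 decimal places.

12.84

|zone P| = 19, |zone Q| = 18, |zone P∩zone Q| = 12.0786.
|zone P △ zone Q| = |zone P| + |zone Q| − 2·|zone P∩zone Q| = 19 + 18 − 24.1571 = 12.84.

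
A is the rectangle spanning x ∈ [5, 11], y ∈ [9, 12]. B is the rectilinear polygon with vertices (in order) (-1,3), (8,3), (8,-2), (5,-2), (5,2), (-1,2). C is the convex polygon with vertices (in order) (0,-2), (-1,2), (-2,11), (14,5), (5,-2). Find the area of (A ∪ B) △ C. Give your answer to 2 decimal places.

|A ∪ B| = 39.
|(A ∪ B) ∩ C| = 17.5.
|(A ∪ B) △ C| = 39 + 118 − 35 = 122.00.

122.00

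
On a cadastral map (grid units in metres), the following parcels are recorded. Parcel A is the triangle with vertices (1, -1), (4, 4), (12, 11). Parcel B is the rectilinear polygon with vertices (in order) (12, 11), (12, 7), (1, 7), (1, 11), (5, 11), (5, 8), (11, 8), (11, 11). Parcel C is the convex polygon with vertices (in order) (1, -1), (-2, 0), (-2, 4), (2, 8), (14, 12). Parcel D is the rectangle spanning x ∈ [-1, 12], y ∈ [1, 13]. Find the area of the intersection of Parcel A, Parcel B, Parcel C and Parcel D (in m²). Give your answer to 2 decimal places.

0.90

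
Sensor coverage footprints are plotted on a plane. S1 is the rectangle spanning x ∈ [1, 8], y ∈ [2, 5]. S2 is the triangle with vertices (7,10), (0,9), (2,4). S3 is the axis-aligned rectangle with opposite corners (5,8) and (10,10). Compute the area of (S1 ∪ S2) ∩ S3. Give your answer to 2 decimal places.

The region (S1 ∪ S2) ∩ S3 is the polygon with vertices (7,10), (5.333,8), (5,8), (5,9.714).
By the shoelace formula its area is 2.05.

2.05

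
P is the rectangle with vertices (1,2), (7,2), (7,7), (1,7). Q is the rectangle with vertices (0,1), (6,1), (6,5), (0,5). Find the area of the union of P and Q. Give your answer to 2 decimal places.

39.00

By inclusion–exclusion:
Individual areas: |P| = 30, |Q| = 24.
|P∩Q|: x∈[1,6], y∈[2,5] → 5·3 = 15.
|P ∪ Q| = 54 − 15 = 39.00.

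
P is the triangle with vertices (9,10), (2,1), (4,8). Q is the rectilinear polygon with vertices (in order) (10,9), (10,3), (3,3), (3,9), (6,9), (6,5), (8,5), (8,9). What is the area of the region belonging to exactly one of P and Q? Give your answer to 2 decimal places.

29.02

|P| = 15.5, |Q| = 34, |P∩Q| = 10.2405.
|P △ Q| = |P| + |Q| − 2·|P∩Q| = 15.5 + 34 − 20.481 = 29.02.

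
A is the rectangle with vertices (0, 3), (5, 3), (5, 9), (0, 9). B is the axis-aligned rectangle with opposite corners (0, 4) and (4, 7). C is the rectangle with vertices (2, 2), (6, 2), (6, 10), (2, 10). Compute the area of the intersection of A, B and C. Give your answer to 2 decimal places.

6.00

The intersection is the polygon with vertices (4,7), (4,4), (2,4), (2,7).
By the shoelace formula its area is 6.00.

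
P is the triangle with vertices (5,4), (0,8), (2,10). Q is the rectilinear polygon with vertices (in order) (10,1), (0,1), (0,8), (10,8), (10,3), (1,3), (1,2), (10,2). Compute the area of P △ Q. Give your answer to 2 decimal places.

58.00

|P| = 9, |Q| = 61, |P∩Q| = 6.
|P △ Q| = |P| + |Q| − 2·|P∩Q| = 9 + 61 − 12 = 58.00.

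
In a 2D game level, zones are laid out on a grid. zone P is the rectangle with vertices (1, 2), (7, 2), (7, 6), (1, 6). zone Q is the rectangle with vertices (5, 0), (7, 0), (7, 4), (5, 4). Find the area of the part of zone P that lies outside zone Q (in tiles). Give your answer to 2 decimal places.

20.00

|zone P∩zone Q|: x∈[5,7], y∈[2,4] → 2·2 = 4.
|zone P| = 24.
|zone P ∖ zone Q| = |zone P| − |zone P∩zone Q| = 24 − 4 = 20.00.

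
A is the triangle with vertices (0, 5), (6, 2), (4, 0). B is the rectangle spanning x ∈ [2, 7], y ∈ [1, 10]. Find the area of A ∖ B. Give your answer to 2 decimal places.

|A| = 9, |A∩B| = 6.6.
|A ∖ B| = |A| − |A∩B| = 9 − 6.6 = 2.40.

2.40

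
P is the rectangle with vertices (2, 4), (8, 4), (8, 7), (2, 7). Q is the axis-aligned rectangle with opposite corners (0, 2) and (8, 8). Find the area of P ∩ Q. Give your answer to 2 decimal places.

18.00

|P∩Q|: x∈[2,8], y∈[4,7] → 6·3 = 18.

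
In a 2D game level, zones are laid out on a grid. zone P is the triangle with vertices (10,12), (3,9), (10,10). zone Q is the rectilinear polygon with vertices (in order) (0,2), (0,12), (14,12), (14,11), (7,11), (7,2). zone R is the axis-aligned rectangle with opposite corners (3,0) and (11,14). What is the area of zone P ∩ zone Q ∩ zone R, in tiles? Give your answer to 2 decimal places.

3.45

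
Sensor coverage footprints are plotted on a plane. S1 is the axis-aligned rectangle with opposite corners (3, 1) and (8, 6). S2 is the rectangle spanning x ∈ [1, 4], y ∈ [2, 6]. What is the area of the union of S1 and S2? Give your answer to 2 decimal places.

33.00

By inclusion–exclusion:
Individual areas: |S1| = 25, |S2| = 12.
|S1∩S2|: x∈[3,4], y∈[2,6] → 1·4 = 4.
|S1 ∪ S2| = 37 − 4 = 33.00.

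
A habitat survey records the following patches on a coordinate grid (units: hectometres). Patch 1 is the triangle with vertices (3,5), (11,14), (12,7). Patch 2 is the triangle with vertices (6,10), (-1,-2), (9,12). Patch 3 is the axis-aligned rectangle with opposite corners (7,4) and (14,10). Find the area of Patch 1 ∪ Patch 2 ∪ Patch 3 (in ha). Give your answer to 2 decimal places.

By inclusion–exclusion:
Individual areas: |Patch 1| = 32.5, |Patch 2| = 11, |Patch 3| = 42.
|Patch 1∩Patch 2| = 2.7211.
|Patch 1∩Patch 3| = 17.0238.
|Patch 2∩Patch 3| = 0.2286.
|Patch 1∩Patch 2∩Patch 3| = 0.1175.
|Patch 1 ∪ Patch 2 ∪ Patch 3| = 85.5 − 19.9735 + 0.1175 = 65.64.

65.64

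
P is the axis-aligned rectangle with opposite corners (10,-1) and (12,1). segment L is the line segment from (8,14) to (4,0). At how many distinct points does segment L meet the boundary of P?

The segment lies entirely outside P and never meets its boundary.

0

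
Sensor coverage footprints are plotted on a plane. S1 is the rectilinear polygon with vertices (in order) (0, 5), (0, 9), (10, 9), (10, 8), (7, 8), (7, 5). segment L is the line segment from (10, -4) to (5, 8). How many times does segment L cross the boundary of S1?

The segment meets the boundary at (6.25,5).

1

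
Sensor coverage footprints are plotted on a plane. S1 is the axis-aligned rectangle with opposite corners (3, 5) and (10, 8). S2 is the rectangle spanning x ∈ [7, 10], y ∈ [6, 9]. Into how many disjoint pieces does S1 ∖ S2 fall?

S1 ∖ S2 is a single connected region.

1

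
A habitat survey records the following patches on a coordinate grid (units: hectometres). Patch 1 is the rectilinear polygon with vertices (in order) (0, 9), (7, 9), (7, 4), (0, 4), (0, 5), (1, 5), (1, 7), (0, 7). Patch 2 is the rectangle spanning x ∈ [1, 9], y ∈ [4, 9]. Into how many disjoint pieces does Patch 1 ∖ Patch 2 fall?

Patch 1 ∖ Patch 2 splits into 2 disjoint pieces (area 2, area 1).

2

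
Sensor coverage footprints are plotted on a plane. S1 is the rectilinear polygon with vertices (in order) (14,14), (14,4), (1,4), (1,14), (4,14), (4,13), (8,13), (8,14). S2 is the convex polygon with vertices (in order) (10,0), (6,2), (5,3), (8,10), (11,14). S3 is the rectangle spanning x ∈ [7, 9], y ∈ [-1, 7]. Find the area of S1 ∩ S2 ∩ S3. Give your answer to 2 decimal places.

6.00

The intersection is the polygon with vertices (7,4), (7,7), (9,7), (9,4).
By the shoelace formula its area is 6.00.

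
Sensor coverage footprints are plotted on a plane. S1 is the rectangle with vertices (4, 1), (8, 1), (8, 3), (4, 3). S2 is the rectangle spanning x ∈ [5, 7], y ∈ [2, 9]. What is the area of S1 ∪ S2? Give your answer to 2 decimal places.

20.00

By inclusion–exclusion:
Individual areas: |S1| = 8, |S2| = 14.
|S1∩S2|: x∈[5,7], y∈[2,3] → 2·1 = 2.
|S1 ∪ S2| = 22 − 2 = 20.00.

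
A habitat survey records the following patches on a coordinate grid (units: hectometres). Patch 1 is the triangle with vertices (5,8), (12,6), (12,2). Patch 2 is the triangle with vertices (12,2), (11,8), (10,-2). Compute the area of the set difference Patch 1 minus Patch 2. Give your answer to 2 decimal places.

|Patch 1| = 14, |Patch 1∩Patch 2| = 3.3895.
|Patch 1 ∖ Patch 2| = |Patch 1| − |Patch 1∩Patch 2| = 14 − 3.3895 = 10.61.

10.61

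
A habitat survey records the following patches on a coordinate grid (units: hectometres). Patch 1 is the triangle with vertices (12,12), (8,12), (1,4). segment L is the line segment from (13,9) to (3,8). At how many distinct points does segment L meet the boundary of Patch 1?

2

The segment meets the boundary at (4.644,8.164), (7.058,8.406).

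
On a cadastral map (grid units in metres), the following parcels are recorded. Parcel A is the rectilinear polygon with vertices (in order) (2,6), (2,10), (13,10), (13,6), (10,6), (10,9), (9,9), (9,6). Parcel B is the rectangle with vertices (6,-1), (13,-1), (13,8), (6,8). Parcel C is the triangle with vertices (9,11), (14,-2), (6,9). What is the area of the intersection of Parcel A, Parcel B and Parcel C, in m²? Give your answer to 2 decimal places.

4.17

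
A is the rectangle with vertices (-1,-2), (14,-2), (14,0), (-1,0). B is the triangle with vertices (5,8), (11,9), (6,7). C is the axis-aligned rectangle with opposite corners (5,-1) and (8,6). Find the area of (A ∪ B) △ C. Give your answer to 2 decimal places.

48.50

|A ∪ B| = 33.5.
|(A ∪ B) ∩ C| = 3.
|(A ∪ B) △ C| = 33.5 + 21 − 6 = 48.50.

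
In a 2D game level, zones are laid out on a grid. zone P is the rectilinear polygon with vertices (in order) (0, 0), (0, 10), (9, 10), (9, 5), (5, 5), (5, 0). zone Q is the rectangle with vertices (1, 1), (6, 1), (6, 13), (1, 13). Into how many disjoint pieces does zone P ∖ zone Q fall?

zone P ∖ zone Q splits into 2 disjoint pieces (area 14, area 15).

2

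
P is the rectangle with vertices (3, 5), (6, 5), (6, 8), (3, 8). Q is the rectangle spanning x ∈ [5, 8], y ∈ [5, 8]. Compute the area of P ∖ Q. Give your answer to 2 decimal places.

6.00

|P∩Q|: x∈[5,6], y∈[5,8] → 1·3 = 3.
|P| = 9.
|P ∖ Q| = |P| − |P∩Q| = 9 − 3 = 6.00.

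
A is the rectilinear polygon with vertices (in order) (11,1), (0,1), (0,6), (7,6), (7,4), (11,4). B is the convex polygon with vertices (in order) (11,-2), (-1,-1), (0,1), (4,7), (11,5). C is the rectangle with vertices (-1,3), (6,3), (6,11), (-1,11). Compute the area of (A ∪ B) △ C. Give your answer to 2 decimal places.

|A ∪ B| = 84.3333.
|(A ∪ B) ∩ C| = 19.7619.
|(A ∪ B) △ C| = 84.3333 + 56 − 39.5238 = 100.81.

100.81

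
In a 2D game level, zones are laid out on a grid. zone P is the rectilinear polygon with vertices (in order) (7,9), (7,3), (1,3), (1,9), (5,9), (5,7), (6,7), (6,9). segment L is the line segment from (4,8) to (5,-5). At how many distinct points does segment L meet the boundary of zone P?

The segment meets the boundary at (4.385,3).

1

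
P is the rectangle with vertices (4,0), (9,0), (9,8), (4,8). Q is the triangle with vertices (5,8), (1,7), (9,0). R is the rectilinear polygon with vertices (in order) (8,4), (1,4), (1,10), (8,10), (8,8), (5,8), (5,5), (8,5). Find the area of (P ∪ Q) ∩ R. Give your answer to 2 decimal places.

12.06

|P ∪ Q| = 45.0625.
|(P ∪ Q) ∩ R| = 12.06.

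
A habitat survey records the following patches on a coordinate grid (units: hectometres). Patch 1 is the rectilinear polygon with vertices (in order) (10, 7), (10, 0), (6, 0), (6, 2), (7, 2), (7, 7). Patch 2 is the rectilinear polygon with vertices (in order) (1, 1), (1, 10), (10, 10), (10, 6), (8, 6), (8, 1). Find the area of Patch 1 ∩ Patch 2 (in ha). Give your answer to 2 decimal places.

The intersection is the polygon with vertices (10,6), (8,6), (8,1), (6,1), (6,2), (7,2), (7,7), (10,7).
By the shoelace formula its area is 9.00.

9.00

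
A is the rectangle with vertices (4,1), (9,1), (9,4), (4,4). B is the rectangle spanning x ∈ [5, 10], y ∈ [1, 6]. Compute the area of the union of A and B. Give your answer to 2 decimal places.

By inclusion–exclusion:
Individual areas: |A| = 15, |B| = 25.
|A∩B|: x∈[5,9], y∈[1,4] → 4·3 = 12.
|A ∪ B| = 40 − 12 = 28.00.

28.00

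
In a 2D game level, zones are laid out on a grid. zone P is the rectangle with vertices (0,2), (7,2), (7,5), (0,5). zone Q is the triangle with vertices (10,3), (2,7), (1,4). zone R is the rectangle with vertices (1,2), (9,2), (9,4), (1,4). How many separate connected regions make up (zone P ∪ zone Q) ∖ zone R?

(zone P ∪ zone Q) ∖ zone R splits into 2 disjoint pieces (area 13.9167, area 0.1944).

2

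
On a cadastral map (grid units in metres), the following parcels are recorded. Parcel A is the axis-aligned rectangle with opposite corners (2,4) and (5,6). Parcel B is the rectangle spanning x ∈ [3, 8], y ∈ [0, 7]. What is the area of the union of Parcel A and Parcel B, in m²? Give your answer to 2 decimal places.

By inclusion–exclusion:
Individual areas: |Parcel A| = 6, |Parcel B| = 35.
|Parcel A∩Parcel B|: x∈[3,5], y∈[4,6] → 2·2 = 4.
|Parcel A ∪ Parcel B| = 41 − 4 = 37.00.

37.00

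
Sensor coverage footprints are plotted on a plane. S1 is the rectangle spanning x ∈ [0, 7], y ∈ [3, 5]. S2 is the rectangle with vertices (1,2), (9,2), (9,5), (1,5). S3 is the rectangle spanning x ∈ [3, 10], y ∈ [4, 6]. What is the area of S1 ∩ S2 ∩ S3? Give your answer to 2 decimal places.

4.00

The intersection is the polygon with vertices (7,5), (7,4), (3,4), (3,5).
By the shoelace formula its area is 4.00.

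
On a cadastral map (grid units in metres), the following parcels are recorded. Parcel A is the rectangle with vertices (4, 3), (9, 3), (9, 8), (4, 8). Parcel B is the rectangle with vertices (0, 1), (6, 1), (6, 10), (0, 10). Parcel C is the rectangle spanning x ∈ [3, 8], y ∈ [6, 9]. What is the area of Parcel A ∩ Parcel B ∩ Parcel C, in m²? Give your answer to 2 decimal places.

The intersection is the polygon with vertices (4,8), (6,8), (6,6), (4,6).
By the shoelace formula its area is 4.00.

4.00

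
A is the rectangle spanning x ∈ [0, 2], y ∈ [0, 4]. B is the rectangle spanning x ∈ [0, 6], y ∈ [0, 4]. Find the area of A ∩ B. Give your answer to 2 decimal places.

8.00

|A∩B|: x∈[0,2], y∈[0,4] → 2·4 = 8.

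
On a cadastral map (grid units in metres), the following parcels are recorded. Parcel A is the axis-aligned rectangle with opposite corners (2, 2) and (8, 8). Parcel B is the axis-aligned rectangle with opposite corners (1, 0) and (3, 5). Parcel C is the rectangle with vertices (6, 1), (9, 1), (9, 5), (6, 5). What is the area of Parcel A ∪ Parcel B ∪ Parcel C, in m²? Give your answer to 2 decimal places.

By inclusion–exclusion:
Individual areas: |Parcel A| = 36, |Parcel B| = 10, |Parcel C| = 12.
|Parcel A∩Parcel B|: x∈[2,3], y∈[2,5] → 1·3 = 3.
|Parcel A∩Parcel C|: x∈[6,8], y∈[2,5] → 2·3 = 6.
|Parcel B∩Parcel C| = 0 (no overlap).
|Parcel A∩Parcel B∩Parcel C| = 0.
|Parcel A ∪ Parcel B ∪ Parcel C| = 58 − 9 + 0 = 49.00.

49.00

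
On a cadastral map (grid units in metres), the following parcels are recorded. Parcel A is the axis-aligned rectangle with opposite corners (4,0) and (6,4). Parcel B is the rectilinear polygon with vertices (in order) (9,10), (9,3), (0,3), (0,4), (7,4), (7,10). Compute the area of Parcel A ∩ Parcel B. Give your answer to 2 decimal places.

2.00

The intersection is the polygon with vertices (6,3), (4,3), (4,4), (6,4).
By the shoelace formula its area is 2.00.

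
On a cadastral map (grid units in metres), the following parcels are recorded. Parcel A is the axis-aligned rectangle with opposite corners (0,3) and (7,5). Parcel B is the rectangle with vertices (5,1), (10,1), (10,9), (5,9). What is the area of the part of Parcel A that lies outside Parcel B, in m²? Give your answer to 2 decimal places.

|Parcel A∩Parcel B|: x∈[5,7], y∈[3,5] → 2·2 = 4.
|Parcel A| = 14.
|Parcel A ∖ Parcel B| = |Parcel A| − |Parcel A∩Parcel B| = 14 − 4 = 10.00.

10.00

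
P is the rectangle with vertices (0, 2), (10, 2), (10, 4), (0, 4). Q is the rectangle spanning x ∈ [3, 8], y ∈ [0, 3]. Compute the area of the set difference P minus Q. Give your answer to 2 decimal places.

15.00

|P∩Q|: x∈[3,8], y∈[2,3] → 5·1 = 5.
|P| = 20.
|P ∖ Q| = |P| − |P∩Q| = 20 − 5 = 15.00.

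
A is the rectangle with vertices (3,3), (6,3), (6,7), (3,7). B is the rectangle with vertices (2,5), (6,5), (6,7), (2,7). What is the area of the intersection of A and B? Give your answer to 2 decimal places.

6.00

|A∩B|: x∈[3,6], y∈[5,7] → 3·2 = 6.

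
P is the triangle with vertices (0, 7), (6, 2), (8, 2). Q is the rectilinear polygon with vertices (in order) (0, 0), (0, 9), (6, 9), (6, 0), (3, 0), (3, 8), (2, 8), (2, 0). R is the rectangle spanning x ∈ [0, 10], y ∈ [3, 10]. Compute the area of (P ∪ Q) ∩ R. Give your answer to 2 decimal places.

31.57

|P ∪ Q| = 47.7708.
|(P ∪ Q) ∩ R| = 31.57.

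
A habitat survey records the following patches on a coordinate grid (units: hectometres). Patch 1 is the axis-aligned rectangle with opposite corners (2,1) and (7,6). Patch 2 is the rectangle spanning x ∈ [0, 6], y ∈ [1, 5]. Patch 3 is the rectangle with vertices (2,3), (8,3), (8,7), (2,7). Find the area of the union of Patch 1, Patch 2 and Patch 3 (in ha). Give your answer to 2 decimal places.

42.00

By inclusion–exclusion:
Individual areas: |Patch 1| = 25, |Patch 2| = 24, |Patch 3| = 24.
|Patch 1∩Patch 2|: x∈[2,6], y∈[1,5] → 4·4 = 16.
|Patch 1∩Patch 3|: x∈[2,7], y∈[3,6] → 5·3 = 15.
|Patch 2∩Patch 3|: x∈[2,6], y∈[3,5] → 4·2 = 8.
|Patch 1∩Patch 2∩Patch 3| = 8.
|Patch 1 ∪ Patch 2 ∪ Patch 3| = 73 − 39 + 8 = 42.00.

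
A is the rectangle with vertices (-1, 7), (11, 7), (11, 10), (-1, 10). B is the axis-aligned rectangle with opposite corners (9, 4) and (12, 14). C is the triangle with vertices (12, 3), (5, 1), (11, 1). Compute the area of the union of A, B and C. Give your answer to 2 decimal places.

66.00

By inclusion–exclusion:
Individual areas: |A| = 36, |B| = 30, |C| = 6.
|A∩B|: x∈[9,11], y∈[7,10] → 2·3 = 6.
|A∩C| = 0.
|B∩C| = 0.
|A∩B∩C| = 0.
|A ∪ B ∪ C| = 72 − 6 + 0 = 66.00.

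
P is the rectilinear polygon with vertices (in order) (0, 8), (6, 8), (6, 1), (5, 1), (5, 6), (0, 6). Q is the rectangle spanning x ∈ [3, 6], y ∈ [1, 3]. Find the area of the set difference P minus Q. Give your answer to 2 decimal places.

15.00

|P| = 17, |P∩Q| = 2.
|P ∖ Q| = |P| − |P∩Q| = 17 − 2 = 15.00.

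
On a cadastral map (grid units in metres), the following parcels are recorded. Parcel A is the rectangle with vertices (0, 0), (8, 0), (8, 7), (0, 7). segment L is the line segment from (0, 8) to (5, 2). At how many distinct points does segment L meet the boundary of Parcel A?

1

The segment meets the boundary at (0.833,7).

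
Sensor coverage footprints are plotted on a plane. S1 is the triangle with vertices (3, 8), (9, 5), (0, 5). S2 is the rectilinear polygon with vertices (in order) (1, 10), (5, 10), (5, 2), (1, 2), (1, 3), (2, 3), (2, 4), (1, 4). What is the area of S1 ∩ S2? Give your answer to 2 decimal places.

9.00

The intersection is the polygon with vertices (5,7), (5,5), (1,5), (1,6), (3,8).
By the shoelace formula its area is 9.00.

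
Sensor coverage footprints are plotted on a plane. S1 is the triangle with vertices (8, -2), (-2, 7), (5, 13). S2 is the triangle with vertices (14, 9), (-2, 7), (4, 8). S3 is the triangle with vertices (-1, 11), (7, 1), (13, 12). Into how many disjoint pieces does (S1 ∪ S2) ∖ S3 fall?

3

(S1 ∪ S2) ∖ S3 splits into 3 disjoint pieces (area 28.2921, area 1.8149, area 0.0986).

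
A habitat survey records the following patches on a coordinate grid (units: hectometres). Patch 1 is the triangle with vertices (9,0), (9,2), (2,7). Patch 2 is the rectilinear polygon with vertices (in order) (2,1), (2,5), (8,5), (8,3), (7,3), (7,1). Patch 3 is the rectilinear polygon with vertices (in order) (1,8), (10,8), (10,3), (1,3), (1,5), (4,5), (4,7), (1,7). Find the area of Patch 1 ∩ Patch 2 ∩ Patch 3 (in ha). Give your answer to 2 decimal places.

2.40

The intersection is the polygon with vertices (7,3), (6,3), (4,5), (4.8,5), (7.6,3).
By the shoelace formula its area is 2.40.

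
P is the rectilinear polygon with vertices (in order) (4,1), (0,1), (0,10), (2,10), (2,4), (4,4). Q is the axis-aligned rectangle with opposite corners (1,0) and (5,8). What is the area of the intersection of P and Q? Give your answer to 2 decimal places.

13.00

The intersection is the polygon with vertices (1,1), (1,8), (2,8), (2,4), (4,4), (4,1).
By the shoelace formula its area is 13.00.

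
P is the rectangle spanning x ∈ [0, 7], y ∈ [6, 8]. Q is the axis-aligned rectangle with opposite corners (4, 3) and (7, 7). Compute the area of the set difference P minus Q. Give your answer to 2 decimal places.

11.00

|P∩Q|: x∈[4,7], y∈[6,7] → 3·1 = 3.
|P| = 14.
|P ∖ Q| = |P| − |P∩Q| = 14 − 3 = 11.00.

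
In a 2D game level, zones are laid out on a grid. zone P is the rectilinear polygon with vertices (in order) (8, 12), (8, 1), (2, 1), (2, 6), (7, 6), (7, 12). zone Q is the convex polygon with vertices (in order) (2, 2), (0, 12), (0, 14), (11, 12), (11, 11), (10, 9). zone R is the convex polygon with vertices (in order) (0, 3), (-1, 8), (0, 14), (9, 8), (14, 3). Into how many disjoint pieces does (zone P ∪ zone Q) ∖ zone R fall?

2

(zone P ∪ zone Q) ∖ zone R splits into 2 disjoint pieces (area 12.1, area 25.4324).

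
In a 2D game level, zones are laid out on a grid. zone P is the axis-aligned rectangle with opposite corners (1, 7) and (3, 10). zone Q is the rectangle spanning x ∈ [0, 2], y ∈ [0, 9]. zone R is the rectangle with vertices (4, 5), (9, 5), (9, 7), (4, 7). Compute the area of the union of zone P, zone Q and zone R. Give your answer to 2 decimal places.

32.00

By inclusion–exclusion:
Individual areas: |zone P| = 6, |zone Q| = 18, |zone R| = 10.
|zone P∩zone Q|: x∈[1,2], y∈[7,9] → 1·2 = 2.
|zone P∩zone R| = 0 (no overlap).
|zone Q∩zone R| = 0 (no overlap).
|zone P∩zone Q∩zone R| = 0.
|zone P ∪ zone Q ∪ zone R| = 34 − 2 + 0 = 32.00.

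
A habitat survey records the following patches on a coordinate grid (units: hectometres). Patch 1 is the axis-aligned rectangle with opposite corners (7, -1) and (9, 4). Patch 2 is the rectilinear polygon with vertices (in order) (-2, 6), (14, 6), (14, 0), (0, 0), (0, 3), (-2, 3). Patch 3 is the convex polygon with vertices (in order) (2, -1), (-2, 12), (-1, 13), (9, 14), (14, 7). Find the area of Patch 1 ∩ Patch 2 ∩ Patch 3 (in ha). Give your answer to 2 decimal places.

2.00

The intersection is the polygon with vertices (9,4), (9,3.667), (7,2.333), (7,4).
By the shoelace formula its area is 2.00.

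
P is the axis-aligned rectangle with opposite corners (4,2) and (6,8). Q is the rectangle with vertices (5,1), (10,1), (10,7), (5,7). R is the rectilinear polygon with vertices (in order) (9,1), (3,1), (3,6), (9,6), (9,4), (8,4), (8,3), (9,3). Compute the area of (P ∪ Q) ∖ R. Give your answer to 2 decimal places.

|P ∪ Q| = 37.
|(P ∪ Q) ∩ R| = 23.
|(P ∪ Q) ∖ R| = 37 − 23 = 14.00.

14.00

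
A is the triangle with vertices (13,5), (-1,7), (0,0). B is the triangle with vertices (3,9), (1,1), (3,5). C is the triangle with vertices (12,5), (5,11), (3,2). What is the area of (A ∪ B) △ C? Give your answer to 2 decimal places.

|A ∪ B| = 48.798.
|(A ∪ B) ∩ C| = 18.4451.
|(A ∪ B) △ C| = 48.798 + 37.5 − 36.8901 = 49.41.

49.41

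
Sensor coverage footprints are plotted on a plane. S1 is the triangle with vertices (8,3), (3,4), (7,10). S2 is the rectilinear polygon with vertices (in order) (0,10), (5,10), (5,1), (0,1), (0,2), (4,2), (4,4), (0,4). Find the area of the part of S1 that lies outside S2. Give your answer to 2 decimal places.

|S1| = 17, |S1∩S2| = 3.3.
|S1 ∖ S2| = |S1| − |S1∩S2| = 17 − 3.3 = 13.70.

13.70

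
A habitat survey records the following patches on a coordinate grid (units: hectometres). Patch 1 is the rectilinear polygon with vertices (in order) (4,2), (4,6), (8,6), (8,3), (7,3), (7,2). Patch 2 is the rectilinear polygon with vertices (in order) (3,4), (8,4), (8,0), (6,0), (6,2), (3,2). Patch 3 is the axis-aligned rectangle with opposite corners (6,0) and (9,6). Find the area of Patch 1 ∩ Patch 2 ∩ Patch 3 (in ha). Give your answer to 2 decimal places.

The intersection is the polygon with vertices (8,4), (8,3), (7,3), (7,2), (6,2), (6,4).
By the shoelace formula its area is 3.00.

3.00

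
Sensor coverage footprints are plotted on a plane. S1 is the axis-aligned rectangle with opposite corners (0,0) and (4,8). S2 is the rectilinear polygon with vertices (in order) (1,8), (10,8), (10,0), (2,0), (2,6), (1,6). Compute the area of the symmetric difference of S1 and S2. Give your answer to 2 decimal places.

62.00

|S1| = 32, |S2| = 66, |S1∩S2| = 18.
|S1 △ S2| = |S1| + |S2| − 2·|S1∩S2| = 32 + 66 − 36 = 62.00.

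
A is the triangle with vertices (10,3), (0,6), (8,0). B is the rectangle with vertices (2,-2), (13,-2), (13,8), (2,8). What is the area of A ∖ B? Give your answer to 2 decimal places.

0.90

|A| = 18, |A∩B| = 17.1.
|A ∖ B| = |A| − |A∩B| = 18 − 17.1 = 0.90.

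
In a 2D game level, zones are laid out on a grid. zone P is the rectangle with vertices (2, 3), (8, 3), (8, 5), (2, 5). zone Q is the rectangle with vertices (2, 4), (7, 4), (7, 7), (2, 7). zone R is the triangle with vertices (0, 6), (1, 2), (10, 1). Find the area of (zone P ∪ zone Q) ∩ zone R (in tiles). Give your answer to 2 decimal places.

4.00

The region (zone P ∪ zone Q) ∩ zone R is the polygon with vertices (2,3), (2,4), (2,5), (6,3).
By the shoelace formula its area is 4.00.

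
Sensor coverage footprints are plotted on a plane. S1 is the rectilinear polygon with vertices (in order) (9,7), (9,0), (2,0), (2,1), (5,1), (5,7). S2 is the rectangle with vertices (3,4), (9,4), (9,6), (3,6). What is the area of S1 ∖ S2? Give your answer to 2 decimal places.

|S1| = 31, |S1∩S2| = 8.
|S1 ∖ S2| = |S1| − |S1∩S2| = 31 − 8 = 23.00.

23.00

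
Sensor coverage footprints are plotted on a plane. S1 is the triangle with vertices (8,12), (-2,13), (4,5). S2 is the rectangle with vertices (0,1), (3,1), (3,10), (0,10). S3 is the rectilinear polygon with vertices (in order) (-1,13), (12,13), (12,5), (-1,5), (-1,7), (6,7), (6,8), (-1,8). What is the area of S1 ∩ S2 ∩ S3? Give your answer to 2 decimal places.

4.17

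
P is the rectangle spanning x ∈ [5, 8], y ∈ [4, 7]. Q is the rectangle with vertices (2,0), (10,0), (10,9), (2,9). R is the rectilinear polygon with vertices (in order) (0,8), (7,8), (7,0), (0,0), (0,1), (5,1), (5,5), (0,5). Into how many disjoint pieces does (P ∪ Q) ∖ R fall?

2

(P ∪ Q) ∖ R splits into 2 disjoint pieces (area 12, area 32).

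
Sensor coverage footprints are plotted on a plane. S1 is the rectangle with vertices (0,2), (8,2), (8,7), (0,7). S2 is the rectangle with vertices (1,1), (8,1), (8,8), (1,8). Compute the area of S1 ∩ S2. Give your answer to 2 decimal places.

35.00

|S1∩S2|: x∈[1,8], y∈[2,7] → 7·5 = 35.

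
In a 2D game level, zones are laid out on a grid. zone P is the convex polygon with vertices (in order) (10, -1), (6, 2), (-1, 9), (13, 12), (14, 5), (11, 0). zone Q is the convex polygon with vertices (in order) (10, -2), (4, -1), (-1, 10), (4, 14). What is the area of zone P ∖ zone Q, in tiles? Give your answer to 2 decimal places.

67.45

|zone P| = 108, |zone P∩zone Q| = 40.5513.
|zone P ∖ zone Q| = |zone P| − |zone P∩zone Q| = 108 − 40.5513 = 67.45.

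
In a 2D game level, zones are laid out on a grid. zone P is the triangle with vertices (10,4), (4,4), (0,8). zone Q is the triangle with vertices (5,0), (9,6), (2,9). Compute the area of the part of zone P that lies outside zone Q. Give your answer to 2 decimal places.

|zone P| = 12, |zone P∩zone Q| = 8.3134.
|zone P ∖ zone Q| = |zone P| − |zone P∩zone Q| = 12 − 8.3134 = 3.69.

3.69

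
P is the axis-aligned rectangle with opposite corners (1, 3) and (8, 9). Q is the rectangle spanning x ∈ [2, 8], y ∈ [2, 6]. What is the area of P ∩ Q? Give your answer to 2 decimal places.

18.00

|P∩Q|: x∈[2,8], y∈[3,6] → 6·3 = 18.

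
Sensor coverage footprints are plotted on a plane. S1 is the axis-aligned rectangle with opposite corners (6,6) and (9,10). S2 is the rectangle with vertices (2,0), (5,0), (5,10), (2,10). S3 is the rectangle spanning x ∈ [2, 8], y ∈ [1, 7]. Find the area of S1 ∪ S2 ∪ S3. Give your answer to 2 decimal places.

58.00

By inclusion–exclusion:
Individual areas: |S1| = 12, |S2| = 30, |S3| = 36.
|S1∩S2| = 0 (no overlap).
|S1∩S3|: x∈[6,8], y∈[6,7] → 2·1 = 2.
|S2∩S3|: x∈[2,5], y∈[1,7] → 3·6 = 18.
|S1∩S2∩S3| = 0.
|S1 ∪ S2 ∪ S3| = 78 − 20 + 0 = 58.00.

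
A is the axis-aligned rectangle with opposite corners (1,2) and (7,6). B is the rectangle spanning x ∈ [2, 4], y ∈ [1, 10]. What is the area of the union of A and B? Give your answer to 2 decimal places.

By inclusion–exclusion:
Individual areas: |A| = 24, |B| = 18.
|A∩B|: x∈[2,4], y∈[2,6] → 2·4 = 8.
|A ∪ B| = 42 − 8 = 34.00.

34.00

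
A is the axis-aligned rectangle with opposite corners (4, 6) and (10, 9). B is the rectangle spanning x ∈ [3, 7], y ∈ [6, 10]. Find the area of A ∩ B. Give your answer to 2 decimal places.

9.00

|A∩B|: x∈[4,7], y∈[6,9] → 3·3 = 9.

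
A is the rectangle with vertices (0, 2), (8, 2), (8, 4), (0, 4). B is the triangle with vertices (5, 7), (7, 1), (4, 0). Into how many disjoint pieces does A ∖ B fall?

A ∖ B splits into 2 disjoint pieces (area 3.3333, area 8.8571).

2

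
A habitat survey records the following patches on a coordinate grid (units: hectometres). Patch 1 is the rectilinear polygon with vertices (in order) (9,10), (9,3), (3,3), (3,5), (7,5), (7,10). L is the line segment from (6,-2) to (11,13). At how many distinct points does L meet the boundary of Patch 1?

2

The segment meets the boundary at (9,7), (7.667,3).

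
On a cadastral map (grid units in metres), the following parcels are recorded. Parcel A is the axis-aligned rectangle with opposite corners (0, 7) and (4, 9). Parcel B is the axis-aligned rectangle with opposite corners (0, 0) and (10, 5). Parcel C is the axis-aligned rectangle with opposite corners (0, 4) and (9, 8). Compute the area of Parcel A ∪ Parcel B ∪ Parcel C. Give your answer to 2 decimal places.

81.00

By inclusion–exclusion:
Individual areas: |Parcel A| = 8, |Parcel B| = 50, |Parcel C| = 36.
|Parcel A∩Parcel B| = 0 (no overlap).
|Parcel A∩Parcel C|: x∈[0,4], y∈[7,8] → 4·1 = 4.
|Parcel B∩Parcel C|: x∈[0,9], y∈[4,5] → 9·1 = 9.
|Parcel A∩Parcel B∩Parcel C| = 0.
|Parcel A ∪ Parcel B ∪ Parcel C| = 94 − 13 + 0 = 81.00.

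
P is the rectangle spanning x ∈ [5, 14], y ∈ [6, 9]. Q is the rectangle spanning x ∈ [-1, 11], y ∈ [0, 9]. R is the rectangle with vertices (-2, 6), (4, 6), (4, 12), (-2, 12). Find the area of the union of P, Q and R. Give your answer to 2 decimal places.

By inclusion–exclusion:
Individual areas: |P| = 27, |Q| = 108, |R| = 36.
|P∩Q|: x∈[5,11], y∈[6,9] → 6·3 = 18.
|P∩R| = 0 (no overlap).
|Q∩R|: x∈[-1,4], y∈[6,9] → 5·3 = 15.
|P∩Q∩R| = 0.
|P ∪ Q ∪ R| = 171 − 33 + 0 = 138.00.

138.00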